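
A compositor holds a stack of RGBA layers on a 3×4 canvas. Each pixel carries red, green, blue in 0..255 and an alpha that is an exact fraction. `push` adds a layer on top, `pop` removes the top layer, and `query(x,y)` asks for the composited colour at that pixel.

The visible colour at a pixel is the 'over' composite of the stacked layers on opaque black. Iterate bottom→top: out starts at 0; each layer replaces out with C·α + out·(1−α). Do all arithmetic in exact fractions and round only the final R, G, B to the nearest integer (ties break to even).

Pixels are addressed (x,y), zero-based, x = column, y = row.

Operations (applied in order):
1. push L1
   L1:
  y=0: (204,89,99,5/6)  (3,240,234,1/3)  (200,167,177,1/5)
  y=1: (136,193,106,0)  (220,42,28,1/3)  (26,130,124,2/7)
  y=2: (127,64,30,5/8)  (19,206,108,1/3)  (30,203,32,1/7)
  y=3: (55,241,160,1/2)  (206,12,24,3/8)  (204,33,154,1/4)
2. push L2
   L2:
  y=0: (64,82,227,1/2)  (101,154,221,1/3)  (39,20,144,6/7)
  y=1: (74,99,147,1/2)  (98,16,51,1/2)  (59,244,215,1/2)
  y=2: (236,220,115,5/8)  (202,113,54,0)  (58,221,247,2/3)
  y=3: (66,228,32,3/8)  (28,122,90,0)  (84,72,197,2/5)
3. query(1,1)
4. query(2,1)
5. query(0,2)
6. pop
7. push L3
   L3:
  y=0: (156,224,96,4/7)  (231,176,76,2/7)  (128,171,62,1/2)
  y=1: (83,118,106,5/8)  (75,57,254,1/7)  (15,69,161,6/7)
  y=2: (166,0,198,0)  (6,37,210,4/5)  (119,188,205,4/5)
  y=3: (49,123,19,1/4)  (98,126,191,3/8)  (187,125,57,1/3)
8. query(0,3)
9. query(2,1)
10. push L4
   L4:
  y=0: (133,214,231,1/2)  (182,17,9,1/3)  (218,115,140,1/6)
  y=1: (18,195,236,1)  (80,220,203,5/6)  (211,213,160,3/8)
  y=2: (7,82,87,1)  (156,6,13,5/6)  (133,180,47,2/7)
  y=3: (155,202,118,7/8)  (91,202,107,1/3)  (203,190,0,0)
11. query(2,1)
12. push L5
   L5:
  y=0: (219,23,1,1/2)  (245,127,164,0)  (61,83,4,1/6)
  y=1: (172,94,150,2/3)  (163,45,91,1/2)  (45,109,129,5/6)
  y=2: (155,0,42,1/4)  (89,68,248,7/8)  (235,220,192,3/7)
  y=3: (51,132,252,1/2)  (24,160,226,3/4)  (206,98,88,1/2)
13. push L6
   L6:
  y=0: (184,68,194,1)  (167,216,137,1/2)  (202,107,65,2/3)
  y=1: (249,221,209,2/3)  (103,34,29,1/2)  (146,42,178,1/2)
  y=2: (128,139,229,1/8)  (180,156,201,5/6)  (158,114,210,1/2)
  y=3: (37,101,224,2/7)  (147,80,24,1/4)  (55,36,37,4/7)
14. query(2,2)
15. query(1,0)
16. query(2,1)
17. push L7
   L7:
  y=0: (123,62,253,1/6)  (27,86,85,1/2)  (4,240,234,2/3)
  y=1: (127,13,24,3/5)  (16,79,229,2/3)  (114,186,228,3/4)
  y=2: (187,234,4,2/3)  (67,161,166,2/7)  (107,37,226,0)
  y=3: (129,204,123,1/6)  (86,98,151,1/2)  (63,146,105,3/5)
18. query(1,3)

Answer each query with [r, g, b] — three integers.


(1,1) stack=L1,L2; from [0,0,0]:
+L1 (α=1/3) → [220/3, 14, 28/3]
+L2 (α=1/2) → [257/3, 15, 181/6]
= [86, 15, 30]

at x=2,y=1 over L1,L2:
after L1 α=2/7: [52/7, 260/7, 248/7]
after L2 α=1/2: [465/14, 984/7, 1753/14]
→ [33, 141, 125]

at x=0,y=2 over L1,L2:
+L1 (α=5/8) → [635/8, 40, 75/4]
+L2 (α=5/8) → [11345/64, 305/2, 2525/32]
= [177, 152, 79]

at x=0,y=3 over L1,L3:
+L1 (α=1/2) → [55/2, 241/2, 80]
+L3 (α=1/4) → [263/8, 969/8, 259/4]
rounded: [33, 121, 65]

query (2,1) [L1,L3] — begin 0,0,0
after L1 α=2/7: [52/7, 260/7, 248/7]
after L3 α=6/7: [682/49, 3158/49, 7010/49]
rounded: [14, 64, 143]

at x=2,y=1 over L1,L3,L4:
L1 α=2/7: [52/7, 260/7, 248/7]
L3 α=6/7: [682/49, 3158/49, 7010/49]
L4 α=3/8: [34427/392, 47101/392, 29285/196]
rounded: [88, 120, 149]

(2,2) stack=L1,L3,L4,L5,L6; from [0,0,0]:
L1 α=1/7: [30/7, 29, 32/7]
L3 α=4/5: [3362/35, 781/5, 5772/35]
L4 α=2/7: [5224/49, 163, 6430/49]
L5 α=3/7: [55441/343, 1312/7, 53944/343]
L6 α=1/2: [109635/686, 1055/7, 62987/343]
= [160, 151, 184]

at x=1,y=0 over L1,L3,L4,L5,L6:
after L1 α=1/3: [1, 80, 78]
after L3 α=2/7: [467/7, 752/7, 542/7]
after L4 α=1/3: [736/7, 541/7, 1147/21]
after L5 α=0: [736/7, 541/7, 1147/21]
after L6 α=1/2: [1905/14, 2053/14, 2012/21]
→ [136, 147, 96]

at x=2,y=1 over L1,L3,L4,L5,L6:
+L1 (α=2/7) → [52/7, 260/7, 248/7]
+L3 (α=6/7) → [682/49, 3158/49, 7010/49]
+L4 (α=3/8) → [34427/392, 47101/392, 29285/196]
+L5 (α=5/6) → [122627/2352, 260741/2352, 155705/1176]
+L6 (α=1/2) → [466019/4704, 359525/4704, 365033/2352]
→ [99, 76, 155]

at x=1,y=3 over L1,L3,L4,L5,L6,L7:
L1 α=3/8: [309/4, 9/2, 9]
L3 α=3/8: [2721/32, 801/16, 309/4]
L4 α=1/3: [4177/48, 2417/24, 523/6]
L5 α=3/4: [7633/192, 13937/96, 4591/24]
L6 α=1/4: [17041/256, 16497/128, 4783/32]
L7 α=1/2: [39057/512, 29041/256, 9615/64]
= [76, 113, 150]


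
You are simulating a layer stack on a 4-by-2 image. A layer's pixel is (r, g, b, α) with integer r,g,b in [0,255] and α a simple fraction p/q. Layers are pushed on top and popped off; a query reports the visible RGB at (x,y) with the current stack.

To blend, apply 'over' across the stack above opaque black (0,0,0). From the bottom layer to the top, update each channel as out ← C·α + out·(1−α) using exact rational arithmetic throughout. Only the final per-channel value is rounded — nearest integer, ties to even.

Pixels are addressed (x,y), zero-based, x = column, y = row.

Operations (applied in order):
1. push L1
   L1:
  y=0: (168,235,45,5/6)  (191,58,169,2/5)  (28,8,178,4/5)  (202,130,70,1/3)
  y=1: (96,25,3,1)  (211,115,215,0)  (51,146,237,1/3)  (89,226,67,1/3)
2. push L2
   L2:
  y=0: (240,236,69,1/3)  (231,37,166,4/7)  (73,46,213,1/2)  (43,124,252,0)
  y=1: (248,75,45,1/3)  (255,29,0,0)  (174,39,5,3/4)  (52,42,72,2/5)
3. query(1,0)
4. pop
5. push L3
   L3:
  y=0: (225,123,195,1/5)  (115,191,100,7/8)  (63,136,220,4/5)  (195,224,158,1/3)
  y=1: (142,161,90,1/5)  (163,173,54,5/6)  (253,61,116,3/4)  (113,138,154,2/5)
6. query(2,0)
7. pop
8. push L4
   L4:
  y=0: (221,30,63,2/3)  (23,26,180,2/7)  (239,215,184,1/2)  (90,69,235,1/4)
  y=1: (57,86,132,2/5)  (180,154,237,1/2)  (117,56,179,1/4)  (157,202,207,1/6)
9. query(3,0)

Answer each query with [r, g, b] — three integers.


(1,0) stack=L1,L2; from [0,0,0]:
after L1 α=2/5: [382/5, 116/5, 338/5]
after L2 α=4/7: [5766/35, 1088/35, 4334/35]
= [165, 31, 124]

at x=2,y=0 over L1,L3:
L1 α=4/5: [112/5, 32/5, 712/5]
L3 α=4/5: [1372/25, 2752/25, 5112/25]
= [55, 110, 204]

(3,0) stack=L1,L4; from [0,0,0]:
after L1 α=1/3: [202/3, 130/3, 70/3]
after L4 α=1/4: [73, 199/4, 305/4]
rounded: [73, 50, 76]


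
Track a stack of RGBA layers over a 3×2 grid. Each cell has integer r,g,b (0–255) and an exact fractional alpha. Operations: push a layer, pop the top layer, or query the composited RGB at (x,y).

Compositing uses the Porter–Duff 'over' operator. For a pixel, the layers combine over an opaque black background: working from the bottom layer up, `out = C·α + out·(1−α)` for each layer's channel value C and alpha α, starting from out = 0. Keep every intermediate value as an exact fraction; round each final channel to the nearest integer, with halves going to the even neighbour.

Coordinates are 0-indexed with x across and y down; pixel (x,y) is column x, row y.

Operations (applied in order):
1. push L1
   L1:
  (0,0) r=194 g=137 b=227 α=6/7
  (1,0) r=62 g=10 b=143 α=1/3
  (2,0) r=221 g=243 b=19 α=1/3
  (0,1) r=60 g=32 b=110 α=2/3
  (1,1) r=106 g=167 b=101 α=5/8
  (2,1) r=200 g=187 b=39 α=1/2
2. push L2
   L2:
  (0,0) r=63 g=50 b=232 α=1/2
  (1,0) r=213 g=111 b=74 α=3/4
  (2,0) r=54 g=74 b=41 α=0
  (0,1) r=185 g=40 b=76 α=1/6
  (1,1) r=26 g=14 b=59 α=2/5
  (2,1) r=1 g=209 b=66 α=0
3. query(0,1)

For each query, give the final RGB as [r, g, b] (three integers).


(0,1) stack=L1,L2; from [0,0,0]:
L1 α=2/3: [40, 64/3, 220/3]
L2 α=1/6: [385/6, 220/9, 664/9]
rounded: [64, 24, 74]


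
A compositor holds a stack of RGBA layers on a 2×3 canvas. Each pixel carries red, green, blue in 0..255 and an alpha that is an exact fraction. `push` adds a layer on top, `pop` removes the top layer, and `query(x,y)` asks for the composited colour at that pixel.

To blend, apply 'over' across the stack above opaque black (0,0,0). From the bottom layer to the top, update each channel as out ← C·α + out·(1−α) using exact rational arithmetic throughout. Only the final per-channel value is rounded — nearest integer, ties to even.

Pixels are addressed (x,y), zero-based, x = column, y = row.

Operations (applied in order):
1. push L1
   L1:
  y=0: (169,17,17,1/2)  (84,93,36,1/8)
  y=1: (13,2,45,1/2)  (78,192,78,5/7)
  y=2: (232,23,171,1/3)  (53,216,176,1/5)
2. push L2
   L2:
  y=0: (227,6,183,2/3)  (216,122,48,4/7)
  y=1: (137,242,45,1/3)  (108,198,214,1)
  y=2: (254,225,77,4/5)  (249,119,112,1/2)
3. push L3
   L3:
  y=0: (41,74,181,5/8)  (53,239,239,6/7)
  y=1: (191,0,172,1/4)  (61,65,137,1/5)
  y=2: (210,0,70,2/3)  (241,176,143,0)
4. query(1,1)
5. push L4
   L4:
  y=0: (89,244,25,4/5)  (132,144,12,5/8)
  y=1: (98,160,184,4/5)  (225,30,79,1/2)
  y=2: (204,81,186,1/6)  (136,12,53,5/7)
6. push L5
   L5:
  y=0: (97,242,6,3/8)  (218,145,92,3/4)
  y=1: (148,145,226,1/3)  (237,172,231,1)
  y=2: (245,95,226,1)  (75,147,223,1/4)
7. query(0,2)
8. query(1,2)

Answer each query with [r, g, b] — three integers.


at x=1,y=1 over L1,L2,L3:
+L1 (α=5/7) → [390/7, 960/7, 390/7]
+L2 (α=1) → [108, 198, 214]
+L3 (α=1/5) → [493/5, 857/5, 993/5]
→ [99, 171, 199]

(0,2) stack=L1,L2,L3,L4,L5; from [0,0,0]:
+L1 (α=1/3) → [232/3, 23/3, 57]
+L2 (α=4/5) → [656/3, 2723/15, 73]
+L3 (α=2/3) → [1916/9, 2723/45, 71]
+L4 (α=1/6) → [5708/27, 1726/27, 541/6]
+L5 (α=1) → [245, 95, 226]
→ [245, 95, 226]

query (1,2) [L1,L2,L3,L4,L5] — begin 0,0,0
L1 α=1/5: [53/5, 216/5, 176/5]
L2 α=1/2: [649/5, 811/10, 368/5]
L3 α=0: [649/5, 811/10, 368/5]
L4 α=5/7: [4698/35, 1111/35, 2061/35]
L5 α=1/4: [16719/140, 4239/70, 3497/35]
= [119, 61, 100]


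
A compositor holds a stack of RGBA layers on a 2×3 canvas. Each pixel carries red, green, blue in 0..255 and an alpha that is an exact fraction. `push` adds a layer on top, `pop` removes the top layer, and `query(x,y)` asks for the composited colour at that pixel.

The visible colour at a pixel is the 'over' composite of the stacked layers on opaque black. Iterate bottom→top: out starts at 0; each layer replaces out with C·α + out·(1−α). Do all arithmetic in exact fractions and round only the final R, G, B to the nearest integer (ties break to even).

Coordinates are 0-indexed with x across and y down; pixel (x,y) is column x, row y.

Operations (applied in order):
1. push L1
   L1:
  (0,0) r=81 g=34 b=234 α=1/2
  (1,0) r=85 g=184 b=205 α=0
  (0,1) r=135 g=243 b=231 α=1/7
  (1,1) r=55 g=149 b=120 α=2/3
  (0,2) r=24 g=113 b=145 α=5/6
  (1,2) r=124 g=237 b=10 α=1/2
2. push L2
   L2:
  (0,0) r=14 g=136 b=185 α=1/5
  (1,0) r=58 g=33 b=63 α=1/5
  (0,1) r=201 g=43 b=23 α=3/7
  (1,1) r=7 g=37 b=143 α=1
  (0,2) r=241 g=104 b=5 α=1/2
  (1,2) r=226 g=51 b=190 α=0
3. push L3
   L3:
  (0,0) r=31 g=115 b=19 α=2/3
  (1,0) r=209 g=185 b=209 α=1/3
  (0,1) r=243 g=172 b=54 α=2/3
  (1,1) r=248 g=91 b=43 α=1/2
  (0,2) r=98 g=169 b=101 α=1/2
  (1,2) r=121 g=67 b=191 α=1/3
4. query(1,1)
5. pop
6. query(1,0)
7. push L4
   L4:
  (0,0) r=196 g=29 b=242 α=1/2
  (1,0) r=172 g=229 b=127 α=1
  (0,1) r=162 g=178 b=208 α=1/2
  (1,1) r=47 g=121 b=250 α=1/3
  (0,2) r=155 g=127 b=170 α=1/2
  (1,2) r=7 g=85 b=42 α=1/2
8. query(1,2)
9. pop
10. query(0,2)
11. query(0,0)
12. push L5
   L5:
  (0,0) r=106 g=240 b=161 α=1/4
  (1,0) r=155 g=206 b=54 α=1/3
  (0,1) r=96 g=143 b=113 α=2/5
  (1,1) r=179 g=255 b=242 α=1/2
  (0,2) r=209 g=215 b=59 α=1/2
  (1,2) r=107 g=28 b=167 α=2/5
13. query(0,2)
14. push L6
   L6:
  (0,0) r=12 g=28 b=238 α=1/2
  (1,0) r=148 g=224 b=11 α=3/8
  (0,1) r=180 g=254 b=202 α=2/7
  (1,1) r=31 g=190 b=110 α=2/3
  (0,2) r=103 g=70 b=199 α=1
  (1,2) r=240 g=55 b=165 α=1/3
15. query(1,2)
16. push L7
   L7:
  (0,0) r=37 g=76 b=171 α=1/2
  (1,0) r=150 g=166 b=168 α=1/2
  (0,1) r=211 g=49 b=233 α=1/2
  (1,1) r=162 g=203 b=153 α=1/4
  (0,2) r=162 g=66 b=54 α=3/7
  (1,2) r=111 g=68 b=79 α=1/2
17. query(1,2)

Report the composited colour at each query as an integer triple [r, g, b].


(1,1) stack=L1,L2,L3; from [0,0,0]:
L1 α=2/3: [110/3, 298/3, 80]
L2 α=1: [7, 37, 143]
L3 α=1/2: [255/2, 64, 93]
→ [128, 64, 93]

at x=1,y=0 over L1,L2:
L1 α=0: [0, 0, 0]
L2 α=1/5: [58/5, 33/5, 63/5]
= [12, 7, 13]

query (1,2) [L1,L2,L4] — begin 0,0,0
after L1 α=1/2: [62, 237/2, 5]
after L2 α=0: [62, 237/2, 5]
after L4 α=1/2: [69/2, 407/4, 47/2]
= [34, 102, 24]

(0,2) stack=L1,L2; from [0,0,0]:
after L1 α=5/6: [20, 565/6, 725/6]
after L2 α=1/2: [261/2, 1189/12, 755/12]
→ [130, 99, 63]

at x=0,y=0 over L1,L2:
+L1 (α=1/2) → [81/2, 17, 117]
+L2 (α=1/5) → [176/5, 204/5, 653/5]
rounded: [35, 41, 131]

(0,2) stack=L1,L2,L5; from [0,0,0]:
+L1 (α=5/6) → [20, 565/6, 725/6]
+L2 (α=1/2) → [261/2, 1189/12, 755/12]
+L5 (α=1/2) → [679/4, 3769/24, 1463/24]
= [170, 157, 61]

(1,2) stack=L1,L2,L5,L6; from [0,0,0]:
L1 α=1/2: [62, 237/2, 5]
L2 α=0: [62, 237/2, 5]
L5 α=2/5: [80, 823/10, 349/5]
L6 α=1/3: [400/3, 366/5, 1523/15]
= [133, 73, 102]

query (1,2) [L1,L2,L5,L6,L7] — begin 0,0,0
after L1 α=1/2: [62, 237/2, 5]
after L2 α=0: [62, 237/2, 5]
after L5 α=2/5: [80, 823/10, 349/5]
after L6 α=1/3: [400/3, 366/5, 1523/15]
after L7 α=1/2: [733/6, 353/5, 1354/15]
= [122, 71, 90]


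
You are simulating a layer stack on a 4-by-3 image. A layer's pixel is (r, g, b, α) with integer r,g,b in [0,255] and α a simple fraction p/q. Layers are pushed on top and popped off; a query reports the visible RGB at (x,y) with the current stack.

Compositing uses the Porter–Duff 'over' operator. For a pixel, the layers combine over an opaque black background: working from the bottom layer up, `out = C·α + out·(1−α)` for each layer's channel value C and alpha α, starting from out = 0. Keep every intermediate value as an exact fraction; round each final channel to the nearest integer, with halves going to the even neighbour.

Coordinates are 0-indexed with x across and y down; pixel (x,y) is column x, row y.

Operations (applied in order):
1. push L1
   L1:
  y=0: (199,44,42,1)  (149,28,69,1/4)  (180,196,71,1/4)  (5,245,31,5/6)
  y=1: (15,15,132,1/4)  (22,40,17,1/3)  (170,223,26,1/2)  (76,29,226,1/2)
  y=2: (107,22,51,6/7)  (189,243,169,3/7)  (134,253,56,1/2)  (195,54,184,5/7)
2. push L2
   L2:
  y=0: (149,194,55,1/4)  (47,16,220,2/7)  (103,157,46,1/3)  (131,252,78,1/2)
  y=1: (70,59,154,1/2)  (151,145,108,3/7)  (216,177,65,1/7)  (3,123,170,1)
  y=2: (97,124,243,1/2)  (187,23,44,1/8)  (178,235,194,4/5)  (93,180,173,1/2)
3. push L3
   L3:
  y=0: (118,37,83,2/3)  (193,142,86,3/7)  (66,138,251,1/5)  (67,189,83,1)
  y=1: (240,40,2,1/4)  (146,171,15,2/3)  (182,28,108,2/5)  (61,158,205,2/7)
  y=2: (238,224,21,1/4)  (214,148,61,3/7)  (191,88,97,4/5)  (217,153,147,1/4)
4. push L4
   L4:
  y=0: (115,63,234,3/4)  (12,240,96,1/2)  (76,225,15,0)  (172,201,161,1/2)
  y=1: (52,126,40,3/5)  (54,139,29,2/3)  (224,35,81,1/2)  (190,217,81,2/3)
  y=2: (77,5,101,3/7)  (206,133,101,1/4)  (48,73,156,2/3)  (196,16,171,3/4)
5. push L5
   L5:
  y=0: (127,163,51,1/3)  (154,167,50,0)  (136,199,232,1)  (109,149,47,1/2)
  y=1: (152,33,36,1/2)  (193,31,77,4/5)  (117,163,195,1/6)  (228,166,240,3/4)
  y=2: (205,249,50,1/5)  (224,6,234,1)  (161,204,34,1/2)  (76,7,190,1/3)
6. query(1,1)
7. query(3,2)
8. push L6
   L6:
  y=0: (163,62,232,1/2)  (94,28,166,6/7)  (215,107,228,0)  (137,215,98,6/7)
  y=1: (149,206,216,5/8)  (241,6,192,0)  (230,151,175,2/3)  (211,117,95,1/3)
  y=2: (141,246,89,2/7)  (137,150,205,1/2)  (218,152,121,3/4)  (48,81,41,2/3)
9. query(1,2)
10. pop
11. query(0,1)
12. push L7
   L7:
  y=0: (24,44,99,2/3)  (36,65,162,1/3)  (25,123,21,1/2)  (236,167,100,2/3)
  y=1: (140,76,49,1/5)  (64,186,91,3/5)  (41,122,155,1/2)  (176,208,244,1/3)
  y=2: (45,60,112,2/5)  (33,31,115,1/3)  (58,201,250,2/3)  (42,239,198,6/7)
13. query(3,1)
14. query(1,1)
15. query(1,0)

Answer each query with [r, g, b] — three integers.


at x=1,y=1 over L1,L2,L3,L4,L5:
after L1 α=1/3: [22/3, 40/3, 17/3]
after L2 α=3/7: [1447/21, 1465/21, 1040/21]
after L3 α=2/3: [7579/63, 8647/63, 1670/63]
after L4 α=2/3: [14383/189, 26161/189, 5324/189]
after L5 α=4/5: [160291/945, 49597/945, 63536/945]
→ [170, 52, 67]

(3,2) stack=L1,L2,L3,L4,L5; from [0,0,0]:
after L1 α=5/7: [975/7, 270/7, 920/7]
after L2 α=1/2: [813/7, 765/7, 2131/14]
after L3 α=1/4: [1979/14, 1683/14, 8451/56]
after L4 α=3/4: [10211/56, 2355/56, 37179/224]
after L5 α=1/3: [4113/28, 2551/84, 58459/336]
= [147, 30, 174]

query (1,2) [L1,L2,L3,L4,L5,L6] — begin 0,0,0
L1 α=3/7: [81, 729/7, 507/7]
L2 α=1/8: [377/4, 94, 551/8]
L3 α=3/7: [1019/7, 820/7, 131/2]
L4 α=1/4: [4499/28, 3391/28, 595/8]
L5 α=1: [224, 6, 234]
L6 α=1/2: [361/2, 78, 439/2]
rounded: [180, 78, 220]

(0,1) stack=L1,L2,L3,L4,L5; from [0,0,0]:
L1 α=1/4: [15/4, 15/4, 33]
L2 α=1/2: [295/8, 251/8, 187/2]
L3 α=1/4: [2805/32, 1073/32, 565/8]
L4 α=3/5: [5301/80, 7121/80, 209/4]
L5 α=1/2: [17461/160, 9761/160, 353/8]
rounded: [109, 61, 44]

at x=3,y=1 over L1,L2,L3,L4,L5,L7:
+L1 (α=1/2) → [38, 29/2, 113]
+L2 (α=1) → [3, 123, 170]
+L3 (α=2/7) → [137/7, 133, 180]
+L4 (α=2/3) → [2797/21, 189, 114]
+L5 (α=3/4) → [17161/84, 687/4, 417/2]
+L7 (α=1/3) → [24553/126, 1103/6, 661/3]
→ [195, 184, 220]

at x=1,y=1 over L1,L2,L3,L4,L5,L7:
+L1 (α=1/3) → [22/3, 40/3, 17/3]
+L2 (α=3/7) → [1447/21, 1465/21, 1040/21]
+L3 (α=2/3) → [7579/63, 8647/63, 1670/63]
+L4 (α=2/3) → [14383/189, 26161/189, 5324/189]
+L5 (α=4/5) → [160291/945, 49597/945, 63536/945]
+L7 (α=3/5) → [502022/4725, 626504/4725, 385057/4725]
= [106, 133, 81]

query (1,0) [L1,L2,L3,L4,L5,L7] — begin 0,0,0
after L1 α=1/4: [149/4, 7, 69/4]
after L2 α=2/7: [1121/28, 67/7, 2105/28]
after L3 α=3/7: [5174/49, 3250/49, 3911/49]
after L4 α=1/2: [2881/49, 7505/49, 8615/98]
after L5 α=0: [2881/49, 7505/49, 8615/98]
after L7 α=1/3: [7526/147, 6065/49, 16553/147]
→ [51, 124, 113]


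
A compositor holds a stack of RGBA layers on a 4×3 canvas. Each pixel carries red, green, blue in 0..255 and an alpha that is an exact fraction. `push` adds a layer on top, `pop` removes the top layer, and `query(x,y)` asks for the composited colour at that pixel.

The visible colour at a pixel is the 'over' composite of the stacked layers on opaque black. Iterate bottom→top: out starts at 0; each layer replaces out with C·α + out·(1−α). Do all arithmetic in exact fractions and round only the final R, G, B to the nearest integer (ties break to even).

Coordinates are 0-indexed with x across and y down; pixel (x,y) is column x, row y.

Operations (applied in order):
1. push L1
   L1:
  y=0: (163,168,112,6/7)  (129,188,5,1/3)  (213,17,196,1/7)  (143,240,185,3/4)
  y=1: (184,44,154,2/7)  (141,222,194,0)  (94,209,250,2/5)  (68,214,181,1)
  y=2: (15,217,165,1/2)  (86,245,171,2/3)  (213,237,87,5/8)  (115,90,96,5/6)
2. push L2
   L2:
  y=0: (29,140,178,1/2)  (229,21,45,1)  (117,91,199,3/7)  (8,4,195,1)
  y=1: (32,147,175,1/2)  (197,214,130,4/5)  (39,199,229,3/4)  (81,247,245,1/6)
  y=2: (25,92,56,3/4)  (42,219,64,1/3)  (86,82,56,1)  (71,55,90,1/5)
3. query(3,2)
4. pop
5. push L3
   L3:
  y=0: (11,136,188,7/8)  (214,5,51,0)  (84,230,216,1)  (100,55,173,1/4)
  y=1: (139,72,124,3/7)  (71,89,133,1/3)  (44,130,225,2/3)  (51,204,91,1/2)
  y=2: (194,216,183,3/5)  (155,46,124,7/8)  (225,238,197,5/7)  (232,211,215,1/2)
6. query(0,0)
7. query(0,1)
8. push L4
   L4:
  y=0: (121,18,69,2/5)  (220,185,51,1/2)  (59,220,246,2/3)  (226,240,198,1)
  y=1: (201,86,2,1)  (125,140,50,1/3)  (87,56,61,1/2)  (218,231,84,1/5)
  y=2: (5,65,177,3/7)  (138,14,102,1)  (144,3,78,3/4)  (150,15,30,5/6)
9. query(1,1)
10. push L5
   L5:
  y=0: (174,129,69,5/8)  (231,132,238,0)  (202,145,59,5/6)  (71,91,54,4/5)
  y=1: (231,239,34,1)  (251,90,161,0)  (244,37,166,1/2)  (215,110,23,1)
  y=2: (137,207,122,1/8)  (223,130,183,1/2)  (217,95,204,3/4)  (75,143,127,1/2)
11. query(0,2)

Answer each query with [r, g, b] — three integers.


at x=3,y=2 over L1,L2:
+L1 (α=5/6) → [575/6, 75, 80]
+L2 (α=1/5) → [1363/15, 71, 82]
= [91, 71, 82]

query (0,0) [L1,L3] — begin 0,0,0
after L1 α=6/7: [978/7, 144, 96]
after L3 α=7/8: [1517/56, 137, 353/2]
→ [27, 137, 176]

query (0,1) [L1,L3] — begin 0,0,0
L1 α=2/7: [368/7, 88/7, 44]
L3 α=3/7: [4391/49, 1864/49, 548/7]
→ [90, 38, 78]

(1,1) stack=L1,L3,L4; from [0,0,0]:
L1 α=0: [0, 0, 0]
L3 α=1/3: [71/3, 89/3, 133/3]
L4 α=1/3: [517/9, 598/9, 416/9]
→ [57, 66, 46]

query (0,2) [L1,L3,L4,L5] — begin 0,0,0
+L1 (α=1/2) → [15/2, 217/2, 165/2]
+L3 (α=3/5) → [597/5, 173, 714/5]
+L4 (α=3/7) → [2463/35, 887/7, 5511/35]
+L5 (α=1/8) → [787/10, 547/4, 6121/40]
= [79, 137, 153]


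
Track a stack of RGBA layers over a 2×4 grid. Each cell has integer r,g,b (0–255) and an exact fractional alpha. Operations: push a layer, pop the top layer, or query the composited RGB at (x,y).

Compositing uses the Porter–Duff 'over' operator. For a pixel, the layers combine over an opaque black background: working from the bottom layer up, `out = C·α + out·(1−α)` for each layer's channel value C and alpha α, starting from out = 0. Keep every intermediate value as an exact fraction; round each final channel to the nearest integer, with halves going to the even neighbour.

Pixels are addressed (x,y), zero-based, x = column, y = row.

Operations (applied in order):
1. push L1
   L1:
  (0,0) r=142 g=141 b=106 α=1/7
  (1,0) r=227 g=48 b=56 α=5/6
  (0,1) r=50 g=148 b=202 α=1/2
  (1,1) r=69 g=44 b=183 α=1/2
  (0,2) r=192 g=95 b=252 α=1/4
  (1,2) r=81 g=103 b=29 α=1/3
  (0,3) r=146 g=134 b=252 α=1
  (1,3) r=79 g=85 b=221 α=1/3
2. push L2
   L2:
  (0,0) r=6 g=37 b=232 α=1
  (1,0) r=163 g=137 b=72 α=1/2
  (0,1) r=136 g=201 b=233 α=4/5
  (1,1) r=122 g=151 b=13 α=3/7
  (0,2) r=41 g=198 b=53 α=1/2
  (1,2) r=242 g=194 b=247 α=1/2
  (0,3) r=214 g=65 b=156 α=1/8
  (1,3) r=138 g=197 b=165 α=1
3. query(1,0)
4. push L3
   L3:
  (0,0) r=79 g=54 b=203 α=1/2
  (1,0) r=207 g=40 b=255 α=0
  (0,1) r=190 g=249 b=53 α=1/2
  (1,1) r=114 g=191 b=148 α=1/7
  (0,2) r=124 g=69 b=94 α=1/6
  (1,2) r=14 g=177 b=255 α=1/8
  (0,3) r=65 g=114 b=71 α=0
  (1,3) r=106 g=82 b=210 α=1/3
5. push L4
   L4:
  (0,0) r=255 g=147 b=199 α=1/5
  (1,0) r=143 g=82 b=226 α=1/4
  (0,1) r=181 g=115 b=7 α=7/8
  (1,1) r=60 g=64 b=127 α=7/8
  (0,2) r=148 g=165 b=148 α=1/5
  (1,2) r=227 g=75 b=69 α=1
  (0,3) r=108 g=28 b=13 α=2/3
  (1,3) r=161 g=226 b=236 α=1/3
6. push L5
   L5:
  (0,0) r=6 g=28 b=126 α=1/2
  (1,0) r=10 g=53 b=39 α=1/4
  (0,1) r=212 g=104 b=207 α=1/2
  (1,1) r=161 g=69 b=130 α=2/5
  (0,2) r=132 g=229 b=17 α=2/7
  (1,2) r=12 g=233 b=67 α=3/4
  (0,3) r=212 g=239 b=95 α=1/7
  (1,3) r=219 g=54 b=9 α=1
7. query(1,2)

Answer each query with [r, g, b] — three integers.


at x=1,y=0 over L1,L2:
+L1 (α=5/6) → [1135/6, 40, 140/3]
+L2 (α=1/2) → [2113/12, 177/2, 178/3]
→ [176, 88, 59]

at x=1,y=2 over L1,L2,L3,L4,L5:
+L1 (α=1/3) → [27, 103/3, 29/3]
+L2 (α=1/2) → [269/2, 685/6, 385/3]
+L3 (α=1/8) → [1911/16, 5857/48, 865/6]
+L4 (α=1) → [227, 75, 69]
+L5 (α=3/4) → [263/4, 387/2, 135/2]
= [66, 194, 68]


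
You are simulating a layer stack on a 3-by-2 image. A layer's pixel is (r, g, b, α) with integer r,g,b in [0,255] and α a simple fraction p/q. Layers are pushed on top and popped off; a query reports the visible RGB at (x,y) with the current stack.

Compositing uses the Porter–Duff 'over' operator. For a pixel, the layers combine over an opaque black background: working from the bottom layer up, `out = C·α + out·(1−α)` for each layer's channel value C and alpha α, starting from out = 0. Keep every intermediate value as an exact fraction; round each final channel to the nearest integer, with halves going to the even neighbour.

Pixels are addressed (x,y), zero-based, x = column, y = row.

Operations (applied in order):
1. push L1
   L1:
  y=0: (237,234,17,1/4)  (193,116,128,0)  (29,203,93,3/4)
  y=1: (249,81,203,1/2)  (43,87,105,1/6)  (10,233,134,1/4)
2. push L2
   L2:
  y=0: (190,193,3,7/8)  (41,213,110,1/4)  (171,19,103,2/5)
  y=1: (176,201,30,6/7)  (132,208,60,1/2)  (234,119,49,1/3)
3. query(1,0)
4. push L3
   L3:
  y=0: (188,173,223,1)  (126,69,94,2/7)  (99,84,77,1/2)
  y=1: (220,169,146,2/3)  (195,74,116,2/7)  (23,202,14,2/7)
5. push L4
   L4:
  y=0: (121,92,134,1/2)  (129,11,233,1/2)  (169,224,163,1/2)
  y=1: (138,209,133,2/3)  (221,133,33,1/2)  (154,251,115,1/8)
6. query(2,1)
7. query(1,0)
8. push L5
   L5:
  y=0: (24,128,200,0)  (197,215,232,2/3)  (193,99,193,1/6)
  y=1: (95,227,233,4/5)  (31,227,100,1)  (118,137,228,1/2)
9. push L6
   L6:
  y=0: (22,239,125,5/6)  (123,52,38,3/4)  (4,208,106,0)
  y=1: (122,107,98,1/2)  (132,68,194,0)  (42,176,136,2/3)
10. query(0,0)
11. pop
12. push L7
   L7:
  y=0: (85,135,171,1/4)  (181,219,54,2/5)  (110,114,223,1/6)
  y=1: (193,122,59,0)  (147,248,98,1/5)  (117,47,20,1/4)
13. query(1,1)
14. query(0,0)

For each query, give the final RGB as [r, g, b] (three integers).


at x=1,y=0 over L1,L2:
+L1 (α=0) → [0, 0, 0]
+L2 (α=1/4) → [41/4, 213/4, 55/2]
rounded: [10, 53, 28]

at x=2,y=1 over L1,L2,L3,L4:
after L1 α=1/4: [5/2, 233/4, 67/2]
after L2 α=1/3: [239/3, 157/2, 116/3]
after L3 α=2/7: [1333/21, 1593/14, 664/21]
after L4 α=1/8: [1795/24, 2095/16, 1009/24]
→ [75, 131, 42]

at x=1,y=0 over L1,L2,L3,L4:
after L1 α=0: [0, 0, 0]
after L2 α=1/4: [41/4, 213/4, 55/2]
after L3 α=2/7: [1213/28, 231/4, 93/2]
after L4 α=1/2: [4825/56, 275/8, 559/4]
→ [86, 34, 140]

query (0,0) [L1,L2,L3,L4,L5,L6] — begin 0,0,0
+L1 (α=1/4) → [237/4, 117/2, 17/4]
+L2 (α=7/8) → [5557/32, 2819/16, 101/32]
+L3 (α=1) → [188, 173, 223]
+L4 (α=1/2) → [309/2, 265/2, 357/2]
+L5 (α=0) → [309/2, 265/2, 357/2]
+L6 (α=5/6) → [529/12, 885/4, 1607/12]
→ [44, 221, 134]

(1,1) stack=L1,L2,L3,L4,L5,L7; from [0,0,0]:
after L1 α=1/6: [43/6, 29/2, 35/2]
after L2 α=1/2: [835/12, 445/4, 155/4]
after L3 α=2/7: [1265/12, 2817/28, 1703/28]
after L4 α=1/2: [3917/24, 6541/56, 2627/56]
after L5 α=1: [31, 227, 100]
after L7 α=1/5: [271/5, 1156/5, 498/5]
rounded: [54, 231, 100]

at x=0,y=0 over L1,L2,L3,L4,L5,L7:
+L1 (α=1/4) → [237/4, 117/2, 17/4]
+L2 (α=7/8) → [5557/32, 2819/16, 101/32]
+L3 (α=1) → [188, 173, 223]
+L4 (α=1/2) → [309/2, 265/2, 357/2]
+L5 (α=0) → [309/2, 265/2, 357/2]
+L7 (α=1/4) → [1097/8, 1065/8, 1413/8]
→ [137, 133, 177]


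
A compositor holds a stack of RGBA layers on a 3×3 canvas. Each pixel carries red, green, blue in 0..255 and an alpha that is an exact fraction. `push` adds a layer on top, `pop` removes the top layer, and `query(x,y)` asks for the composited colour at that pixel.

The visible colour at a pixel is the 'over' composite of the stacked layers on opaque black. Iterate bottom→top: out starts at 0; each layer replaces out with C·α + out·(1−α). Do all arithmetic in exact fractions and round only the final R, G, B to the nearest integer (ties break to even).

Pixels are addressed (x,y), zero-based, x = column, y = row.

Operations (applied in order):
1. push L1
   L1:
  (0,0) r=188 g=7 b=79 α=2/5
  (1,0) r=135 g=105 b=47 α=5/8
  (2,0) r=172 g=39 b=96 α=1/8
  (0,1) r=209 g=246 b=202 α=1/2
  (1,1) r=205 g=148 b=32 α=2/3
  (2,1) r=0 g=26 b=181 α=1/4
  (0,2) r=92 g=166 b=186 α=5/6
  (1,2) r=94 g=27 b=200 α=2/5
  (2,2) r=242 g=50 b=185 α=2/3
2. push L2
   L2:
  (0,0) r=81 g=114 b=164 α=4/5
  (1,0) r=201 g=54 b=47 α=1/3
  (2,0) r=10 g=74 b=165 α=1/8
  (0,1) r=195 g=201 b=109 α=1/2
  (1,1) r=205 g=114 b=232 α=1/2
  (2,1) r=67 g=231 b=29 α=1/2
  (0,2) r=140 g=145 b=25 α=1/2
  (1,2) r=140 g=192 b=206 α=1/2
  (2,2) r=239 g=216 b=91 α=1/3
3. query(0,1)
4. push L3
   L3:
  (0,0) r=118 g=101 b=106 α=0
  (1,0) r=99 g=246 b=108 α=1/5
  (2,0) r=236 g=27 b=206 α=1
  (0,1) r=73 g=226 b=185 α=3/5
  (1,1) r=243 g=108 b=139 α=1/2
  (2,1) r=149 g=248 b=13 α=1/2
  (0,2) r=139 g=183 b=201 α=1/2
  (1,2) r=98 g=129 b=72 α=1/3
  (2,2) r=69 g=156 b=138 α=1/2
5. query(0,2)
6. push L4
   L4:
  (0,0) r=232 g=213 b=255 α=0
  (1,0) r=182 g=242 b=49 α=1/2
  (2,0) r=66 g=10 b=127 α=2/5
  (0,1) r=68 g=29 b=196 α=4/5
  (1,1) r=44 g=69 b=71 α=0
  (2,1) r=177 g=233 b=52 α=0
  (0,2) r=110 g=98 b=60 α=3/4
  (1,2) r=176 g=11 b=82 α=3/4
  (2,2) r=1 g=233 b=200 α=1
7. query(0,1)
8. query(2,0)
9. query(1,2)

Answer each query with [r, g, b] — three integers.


query (0,1) [L1,L2] — begin 0,0,0
after L1 α=1/2: [209/2, 123, 101]
after L2 α=1/2: [599/4, 162, 105]
rounded: [150, 162, 105]

at x=0,y=2 over L1,L2,L3:
L1 α=5/6: [230/3, 415/3, 155]
L2 α=1/2: [325/3, 425/3, 90]
L3 α=1/2: [371/3, 487/3, 291/2]
→ [124, 162, 146]

query (0,1) [L1,L2,L3,L4] — begin 0,0,0
after L1 α=1/2: [209/2, 123, 101]
after L2 α=1/2: [599/4, 162, 105]
after L3 α=3/5: [1037/10, 1002/5, 153]
after L4 α=4/5: [3757/50, 1582/25, 937/5]
= [75, 63, 187]

(2,0) stack=L1,L2,L3,L4; from [0,0,0]:
+L1 (α=1/8) → [43/2, 39/8, 12]
+L2 (α=1/8) → [321/16, 865/64, 249/8]
+L3 (α=1) → [236, 27, 206]
+L4 (α=2/5) → [168, 101/5, 872/5]
→ [168, 20, 174]

query (1,2) [L1,L2,L3,L4] — begin 0,0,0
L1 α=2/5: [188/5, 54/5, 80]
L2 α=1/2: [444/5, 507/5, 143]
L3 α=1/3: [1378/15, 553/5, 358/3]
L4 α=3/4: [4649/30, 359/10, 274/3]
→ [155, 36, 91]


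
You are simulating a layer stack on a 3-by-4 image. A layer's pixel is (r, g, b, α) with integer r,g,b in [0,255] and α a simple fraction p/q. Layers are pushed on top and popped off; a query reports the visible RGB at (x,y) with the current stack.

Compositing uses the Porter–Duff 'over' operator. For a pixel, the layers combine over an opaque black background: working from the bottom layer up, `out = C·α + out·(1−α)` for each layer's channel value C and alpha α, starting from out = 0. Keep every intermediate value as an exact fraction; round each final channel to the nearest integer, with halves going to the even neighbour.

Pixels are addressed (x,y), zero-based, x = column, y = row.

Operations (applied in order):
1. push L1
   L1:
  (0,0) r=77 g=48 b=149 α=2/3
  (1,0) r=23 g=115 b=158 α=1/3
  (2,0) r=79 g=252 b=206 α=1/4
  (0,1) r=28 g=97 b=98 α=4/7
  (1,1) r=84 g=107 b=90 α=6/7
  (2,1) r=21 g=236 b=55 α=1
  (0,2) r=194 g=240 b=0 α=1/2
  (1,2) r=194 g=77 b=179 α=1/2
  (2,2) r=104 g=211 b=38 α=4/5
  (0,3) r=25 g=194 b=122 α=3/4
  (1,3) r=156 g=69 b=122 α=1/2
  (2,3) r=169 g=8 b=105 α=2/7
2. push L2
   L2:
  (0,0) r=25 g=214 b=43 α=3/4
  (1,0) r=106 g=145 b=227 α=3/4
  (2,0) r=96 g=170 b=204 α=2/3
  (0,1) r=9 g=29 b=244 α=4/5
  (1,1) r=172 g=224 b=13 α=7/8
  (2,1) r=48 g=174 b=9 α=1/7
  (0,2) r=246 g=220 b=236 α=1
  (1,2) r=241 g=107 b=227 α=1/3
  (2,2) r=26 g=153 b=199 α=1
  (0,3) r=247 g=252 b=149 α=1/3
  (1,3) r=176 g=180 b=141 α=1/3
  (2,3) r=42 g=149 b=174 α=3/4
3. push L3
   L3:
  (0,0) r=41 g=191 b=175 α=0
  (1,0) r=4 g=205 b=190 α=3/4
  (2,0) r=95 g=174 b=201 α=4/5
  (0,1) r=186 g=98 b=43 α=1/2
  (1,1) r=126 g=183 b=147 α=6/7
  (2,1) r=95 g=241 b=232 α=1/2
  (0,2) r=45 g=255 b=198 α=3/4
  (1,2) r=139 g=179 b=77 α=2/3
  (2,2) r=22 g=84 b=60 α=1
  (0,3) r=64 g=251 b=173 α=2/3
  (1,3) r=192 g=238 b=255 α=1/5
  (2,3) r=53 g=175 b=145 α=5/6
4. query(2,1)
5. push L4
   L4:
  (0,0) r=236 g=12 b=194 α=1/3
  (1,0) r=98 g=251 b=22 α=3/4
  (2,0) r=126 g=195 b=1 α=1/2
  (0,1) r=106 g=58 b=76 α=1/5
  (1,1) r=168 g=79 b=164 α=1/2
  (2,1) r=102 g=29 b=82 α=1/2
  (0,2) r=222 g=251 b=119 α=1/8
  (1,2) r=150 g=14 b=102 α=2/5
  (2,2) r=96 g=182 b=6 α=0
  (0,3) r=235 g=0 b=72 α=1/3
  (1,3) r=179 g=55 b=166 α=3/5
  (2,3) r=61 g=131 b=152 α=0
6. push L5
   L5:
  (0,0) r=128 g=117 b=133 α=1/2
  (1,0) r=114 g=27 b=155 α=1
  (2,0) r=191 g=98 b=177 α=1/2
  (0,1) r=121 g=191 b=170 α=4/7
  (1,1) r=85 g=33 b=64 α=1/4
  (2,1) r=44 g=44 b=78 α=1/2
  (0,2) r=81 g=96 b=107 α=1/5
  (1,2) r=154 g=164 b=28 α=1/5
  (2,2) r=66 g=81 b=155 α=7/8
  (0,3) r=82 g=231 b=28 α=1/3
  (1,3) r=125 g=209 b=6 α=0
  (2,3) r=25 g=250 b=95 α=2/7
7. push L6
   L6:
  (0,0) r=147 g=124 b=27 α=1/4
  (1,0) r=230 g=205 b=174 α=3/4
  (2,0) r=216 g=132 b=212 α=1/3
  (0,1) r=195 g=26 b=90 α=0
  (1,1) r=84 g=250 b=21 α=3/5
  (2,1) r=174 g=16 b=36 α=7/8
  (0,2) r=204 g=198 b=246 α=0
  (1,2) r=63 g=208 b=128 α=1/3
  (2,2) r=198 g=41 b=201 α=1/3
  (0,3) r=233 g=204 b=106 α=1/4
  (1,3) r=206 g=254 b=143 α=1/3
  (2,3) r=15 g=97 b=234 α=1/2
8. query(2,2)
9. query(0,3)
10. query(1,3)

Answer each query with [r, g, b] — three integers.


query (2,1) [L1,L2,L3] — begin 0,0,0
+L1 (α=1) → [21, 236, 55]
+L2 (α=1/7) → [174/7, 1590/7, 339/7]
+L3 (α=1/2) → [839/14, 3277/14, 1963/14]
= [60, 234, 140]

(2,2) stack=L1,L2,L3,L4,L5,L6; from [0,0,0]:
L1 α=4/5: [416/5, 844/5, 152/5]
L2 α=1: [26, 153, 199]
L3 α=1: [22, 84, 60]
L4 α=0: [22, 84, 60]
L5 α=7/8: [121/2, 651/8, 1145/8]
L6 α=1/3: [319/3, 815/12, 1949/12]
rounded: [106, 68, 162]

query (0,3) [L1,L2,L3,L4,L5,L6] — begin 0,0,0
+L1 (α=3/4) → [75/4, 291/2, 183/2]
+L2 (α=1/3) → [569/6, 181, 332/3]
+L3 (α=2/3) → [1337/18, 683/3, 1370/9]
+L4 (α=1/3) → [3452/27, 1366/9, 3388/27]
+L5 (α=1/3) → [9118/81, 4811/27, 7532/81]
+L6 (α=1/4) → [15409/108, 6647/36, 5197/54]
rounded: [143, 185, 96]

(1,3) stack=L1,L2,L3,L4,L5,L6; from [0,0,0]:
after L1 α=1/2: [78, 69/2, 61]
after L2 α=1/3: [332/3, 83, 263/3]
after L3 α=1/5: [1904/15, 114, 1817/15]
after L4 α=3/5: [11863/75, 393/5, 11104/75]
after L5 α=0: [11863/75, 393/5, 11104/75]
after L6 α=1/3: [39176/225, 2056/15, 32933/225]
rounded: [174, 137, 146]


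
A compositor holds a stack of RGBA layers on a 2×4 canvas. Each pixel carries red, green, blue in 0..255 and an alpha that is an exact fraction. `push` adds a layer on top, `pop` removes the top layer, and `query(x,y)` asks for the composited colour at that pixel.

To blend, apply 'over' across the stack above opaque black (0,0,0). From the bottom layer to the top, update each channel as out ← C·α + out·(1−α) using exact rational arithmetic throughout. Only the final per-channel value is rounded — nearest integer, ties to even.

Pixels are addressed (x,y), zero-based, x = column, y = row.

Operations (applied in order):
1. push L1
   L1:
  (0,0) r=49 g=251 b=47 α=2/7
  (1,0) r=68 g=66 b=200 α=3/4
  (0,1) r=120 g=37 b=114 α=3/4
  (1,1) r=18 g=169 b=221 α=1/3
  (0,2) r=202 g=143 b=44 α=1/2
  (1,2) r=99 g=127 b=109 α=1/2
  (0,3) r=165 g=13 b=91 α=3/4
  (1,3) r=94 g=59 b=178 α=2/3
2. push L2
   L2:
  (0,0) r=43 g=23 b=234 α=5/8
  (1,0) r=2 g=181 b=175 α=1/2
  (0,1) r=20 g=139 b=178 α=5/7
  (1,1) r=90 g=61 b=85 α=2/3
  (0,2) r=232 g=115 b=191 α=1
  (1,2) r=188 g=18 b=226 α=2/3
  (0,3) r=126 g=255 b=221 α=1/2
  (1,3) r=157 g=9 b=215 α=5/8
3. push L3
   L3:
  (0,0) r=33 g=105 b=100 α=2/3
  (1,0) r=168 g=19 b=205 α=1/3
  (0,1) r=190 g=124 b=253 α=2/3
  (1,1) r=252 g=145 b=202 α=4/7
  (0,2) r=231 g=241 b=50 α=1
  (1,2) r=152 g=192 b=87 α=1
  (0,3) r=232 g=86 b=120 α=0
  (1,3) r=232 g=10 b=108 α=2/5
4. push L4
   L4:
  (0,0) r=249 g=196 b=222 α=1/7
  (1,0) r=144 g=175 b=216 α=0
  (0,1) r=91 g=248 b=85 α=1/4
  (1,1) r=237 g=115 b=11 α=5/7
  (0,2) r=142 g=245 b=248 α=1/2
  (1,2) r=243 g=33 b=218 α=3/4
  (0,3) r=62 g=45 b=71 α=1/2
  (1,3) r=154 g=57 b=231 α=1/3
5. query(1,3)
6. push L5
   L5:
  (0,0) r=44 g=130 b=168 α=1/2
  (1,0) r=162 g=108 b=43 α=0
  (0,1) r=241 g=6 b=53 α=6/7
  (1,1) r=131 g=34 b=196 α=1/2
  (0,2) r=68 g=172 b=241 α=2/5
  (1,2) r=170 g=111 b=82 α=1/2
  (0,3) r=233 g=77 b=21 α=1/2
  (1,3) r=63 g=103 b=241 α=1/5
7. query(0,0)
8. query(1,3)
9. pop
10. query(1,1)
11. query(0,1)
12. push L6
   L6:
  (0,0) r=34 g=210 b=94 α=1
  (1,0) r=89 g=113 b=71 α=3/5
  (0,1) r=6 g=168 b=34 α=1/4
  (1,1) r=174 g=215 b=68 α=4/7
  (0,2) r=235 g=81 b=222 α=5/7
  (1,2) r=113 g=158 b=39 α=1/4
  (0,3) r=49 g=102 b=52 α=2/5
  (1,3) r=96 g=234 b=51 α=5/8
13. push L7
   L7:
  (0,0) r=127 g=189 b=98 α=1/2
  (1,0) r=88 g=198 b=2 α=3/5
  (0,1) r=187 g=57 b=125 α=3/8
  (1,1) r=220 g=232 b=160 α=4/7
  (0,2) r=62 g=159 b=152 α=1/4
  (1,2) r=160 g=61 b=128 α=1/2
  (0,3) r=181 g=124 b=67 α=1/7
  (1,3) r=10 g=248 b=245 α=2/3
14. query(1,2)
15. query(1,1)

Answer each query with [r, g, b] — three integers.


at x=1,y=3 over L1,L2,L3,L4:
L1 α=2/3: [188/3, 118/3, 356/3]
L2 α=5/8: [973/8, 163/8, 1431/8]
L3 α=2/5: [6631/40, 649/40, 6021/40]
L4 α=1/3: [3237/20, 1789/60, 3547/20]
= [162, 30, 177]

query (0,0) [L1,L2,L3,L4,L5] — begin 0,0,0
after L1 α=2/7: [14, 502/7, 94/7]
after L2 α=5/8: [257/8, 2311/56, 1059/7]
after L3 α=2/3: [785/24, 14071/168, 2459/21]
after L4 α=1/7: [1781/28, 19559/196, 6472/49]
after L5 α=1/2: [3013/56, 45039/392, 7352/49]
rounded: [54, 115, 150]

at x=1,y=3 over L1,L2,L3,L4,L5:
L1 α=2/3: [188/3, 118/3, 356/3]
L2 α=5/8: [973/8, 163/8, 1431/8]
L3 α=2/5: [6631/40, 649/40, 6021/40]
L4 α=1/3: [3237/20, 1789/60, 3547/20]
L5 α=1/5: [3552/25, 3334/75, 4752/25]
= [142, 44, 190]

query (1,1) [L1,L2,L3,L4] — begin 0,0,0
after L1 α=1/3: [6, 169/3, 221/3]
after L2 α=2/3: [62, 535/9, 731/9]
after L3 α=4/7: [1194/7, 325/3, 3155/21]
after L4 α=5/7: [10683/49, 2375/21, 7465/147]
→ [218, 113, 51]

at x=0,y=1 over L1,L2,L3,L4:
after L1 α=3/4: [90, 111/4, 171/2]
after L2 α=5/7: [40, 1501/14, 1061/7]
after L3 α=2/3: [140, 4973/42, 4603/21]
after L4 α=1/4: [511/4, 8445/56, 2599/14]
= [128, 151, 186]

query (1,2) [L1,L2,L3,L4,L6,L7] — begin 0,0,0
after L1 α=1/2: [99/2, 127/2, 109/2]
after L2 α=2/3: [851/6, 199/6, 1013/6]
after L3 α=1: [152, 192, 87]
after L4 α=3/4: [881/4, 291/4, 741/4]
after L6 α=1/4: [3095/16, 1505/16, 2379/16]
after L7 α=1/2: [5655/32, 2481/32, 4427/32]
rounded: [177, 78, 138]

at x=1,y=1 over L1,L2,L3,L4,L6,L7:
after L1 α=1/3: [6, 169/3, 221/3]
after L2 α=2/3: [62, 535/9, 731/9]
after L3 α=4/7: [1194/7, 325/3, 3155/21]
after L4 α=5/7: [10683/49, 2375/21, 7465/147]
after L6 α=4/7: [66153/343, 8395/49, 20793/343]
after L7 α=4/7: [500299/2401, 70657/343, 281899/2401]
→ [208, 206, 117]


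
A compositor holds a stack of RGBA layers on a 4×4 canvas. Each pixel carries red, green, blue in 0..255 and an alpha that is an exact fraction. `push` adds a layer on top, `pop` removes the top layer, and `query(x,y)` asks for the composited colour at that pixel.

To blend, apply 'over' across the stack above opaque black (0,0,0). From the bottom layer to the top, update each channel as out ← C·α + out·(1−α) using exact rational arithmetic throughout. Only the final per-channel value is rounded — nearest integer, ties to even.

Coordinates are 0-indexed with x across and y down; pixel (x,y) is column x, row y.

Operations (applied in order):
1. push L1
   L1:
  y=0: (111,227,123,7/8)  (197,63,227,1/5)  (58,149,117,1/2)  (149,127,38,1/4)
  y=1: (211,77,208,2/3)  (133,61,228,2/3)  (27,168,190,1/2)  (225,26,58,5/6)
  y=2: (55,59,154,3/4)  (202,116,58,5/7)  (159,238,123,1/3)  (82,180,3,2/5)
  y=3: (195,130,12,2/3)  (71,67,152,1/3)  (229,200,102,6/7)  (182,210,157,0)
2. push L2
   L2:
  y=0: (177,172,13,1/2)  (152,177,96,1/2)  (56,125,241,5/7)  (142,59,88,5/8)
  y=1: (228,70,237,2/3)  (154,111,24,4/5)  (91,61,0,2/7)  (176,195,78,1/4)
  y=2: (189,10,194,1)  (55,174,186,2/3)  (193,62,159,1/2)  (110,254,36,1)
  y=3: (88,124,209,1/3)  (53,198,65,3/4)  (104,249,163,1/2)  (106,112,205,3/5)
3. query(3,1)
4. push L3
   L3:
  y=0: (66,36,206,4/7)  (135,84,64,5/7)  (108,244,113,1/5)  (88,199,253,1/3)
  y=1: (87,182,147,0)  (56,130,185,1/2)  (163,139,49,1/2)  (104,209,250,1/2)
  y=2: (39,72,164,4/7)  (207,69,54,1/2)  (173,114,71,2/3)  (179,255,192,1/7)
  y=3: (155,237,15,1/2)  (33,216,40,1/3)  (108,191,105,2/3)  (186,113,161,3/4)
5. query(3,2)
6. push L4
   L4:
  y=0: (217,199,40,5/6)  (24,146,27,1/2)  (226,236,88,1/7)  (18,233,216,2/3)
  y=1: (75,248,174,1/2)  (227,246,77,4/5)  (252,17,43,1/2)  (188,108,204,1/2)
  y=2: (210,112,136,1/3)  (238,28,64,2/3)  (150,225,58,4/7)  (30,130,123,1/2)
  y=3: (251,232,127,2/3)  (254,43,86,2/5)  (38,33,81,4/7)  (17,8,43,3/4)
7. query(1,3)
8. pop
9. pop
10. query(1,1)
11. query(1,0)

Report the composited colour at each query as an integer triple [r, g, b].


query (3,1) [L1,L2] — begin 0,0,0
+L1 (α=5/6) → [375/2, 65/3, 145/3]
+L2 (α=1/4) → [1477/8, 65, 223/4]
→ [185, 65, 56]

at x=3,y=2 over L1,L2,L3:
+L1 (α=2/5) → [164/5, 72, 6/5]
+L2 (α=1) → [110, 254, 36]
+L3 (α=1/7) → [839/7, 1779/7, 408/7]
= [120, 254, 58]

(1,3) stack=L1,L2,L3,L4; from [0,0,0]:
+L1 (α=1/3) → [71/3, 67/3, 152/3]
+L2 (α=3/4) → [137/3, 1849/12, 737/12]
+L3 (α=1/3) → [373/9, 3145/18, 977/18]
+L4 (α=2/5) → [1897/15, 3661/30, 2009/30]
→ [126, 122, 67]

at x=1,y=1 over L1,L2:
after L1 α=2/3: [266/3, 122/3, 152]
after L2 α=4/5: [2114/15, 1454/15, 248/5]
→ [141, 97, 50]

at x=1,y=0 over L1,L2:
+L1 (α=1/5) → [197/5, 63/5, 227/5]
+L2 (α=1/2) → [957/10, 474/5, 707/10]
= [96, 95, 71]
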